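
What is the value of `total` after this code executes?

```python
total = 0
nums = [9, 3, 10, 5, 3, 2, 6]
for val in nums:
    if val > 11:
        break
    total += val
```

Let's trace through this code step by step.

Initialize: total = 0
Initialize: nums = [9, 3, 10, 5, 3, 2, 6]
Entering loop: for val in nums:

After execution: total = 38
38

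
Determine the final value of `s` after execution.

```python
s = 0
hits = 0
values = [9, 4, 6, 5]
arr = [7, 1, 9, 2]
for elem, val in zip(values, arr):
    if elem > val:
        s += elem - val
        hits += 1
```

Let's trace through this code step by step.

Initialize: s = 0
Initialize: hits = 0
Initialize: values = [9, 4, 6, 5]
Initialize: arr = [7, 1, 9, 2]
Entering loop: for elem, val in zip(values, arr):

After execution: s = 8
8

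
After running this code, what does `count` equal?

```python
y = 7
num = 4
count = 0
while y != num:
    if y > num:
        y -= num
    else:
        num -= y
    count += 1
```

Let's trace through this code step by step.

Initialize: y = 7
Initialize: num = 4
Initialize: count = 0
Entering loop: while y != num:

After execution: count = 4
4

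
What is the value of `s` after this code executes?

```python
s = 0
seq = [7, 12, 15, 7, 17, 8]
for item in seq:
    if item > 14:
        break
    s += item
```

Let's trace through this code step by step.

Initialize: s = 0
Initialize: seq = [7, 12, 15, 7, 17, 8]
Entering loop: for item in seq:

After execution: s = 19
19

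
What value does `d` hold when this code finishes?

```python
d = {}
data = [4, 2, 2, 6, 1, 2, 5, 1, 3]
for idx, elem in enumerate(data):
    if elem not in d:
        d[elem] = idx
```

Let's trace through this code step by step.

Initialize: d = {}
Initialize: data = [4, 2, 2, 6, 1, 2, 5, 1, 3]
Entering loop: for idx, elem in enumerate(data):

After execution: d = {4: 0, 2: 1, 6: 3, 1: 4, 5: 6, 3: 8}
{4: 0, 2: 1, 6: 3, 1: 4, 5: 6, 3: 8}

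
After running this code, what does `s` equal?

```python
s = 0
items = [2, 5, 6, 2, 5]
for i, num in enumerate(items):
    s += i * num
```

Let's trace through this code step by step.

Initialize: s = 0
Initialize: items = [2, 5, 6, 2, 5]
Entering loop: for i, num in enumerate(items):

After execution: s = 43
43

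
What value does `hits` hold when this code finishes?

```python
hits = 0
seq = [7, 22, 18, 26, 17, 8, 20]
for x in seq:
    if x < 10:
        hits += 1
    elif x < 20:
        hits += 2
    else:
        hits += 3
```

Let's trace through this code step by step.

Initialize: hits = 0
Initialize: seq = [7, 22, 18, 26, 17, 8, 20]
Entering loop: for x in seq:

After execution: hits = 15
15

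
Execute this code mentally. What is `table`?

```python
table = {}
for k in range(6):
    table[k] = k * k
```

Let's trace through this code step by step.

Initialize: table = {}
Entering loop: for k in range(6):

After execution: table = {0: 0, 1: 1, 2: 4, 3: 9, 4: 16, 5: 25}
{0: 0, 1: 1, 2: 4, 3: 9, 4: 16, 5: 25}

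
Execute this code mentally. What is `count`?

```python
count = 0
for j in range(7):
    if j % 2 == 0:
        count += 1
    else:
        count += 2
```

Let's trace through this code step by step.

Initialize: count = 0
Entering loop: for j in range(7):

After execution: count = 10
10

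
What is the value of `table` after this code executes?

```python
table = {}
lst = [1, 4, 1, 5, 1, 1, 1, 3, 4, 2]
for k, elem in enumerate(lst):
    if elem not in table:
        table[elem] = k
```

Let's trace through this code step by step.

Initialize: table = {}
Initialize: lst = [1, 4, 1, 5, 1, 1, 1, 3, 4, 2]
Entering loop: for k, elem in enumerate(lst):

After execution: table = {1: 0, 4: 1, 5: 3, 3: 7, 2: 9}
{1: 0, 4: 1, 5: 3, 3: 7, 2: 9}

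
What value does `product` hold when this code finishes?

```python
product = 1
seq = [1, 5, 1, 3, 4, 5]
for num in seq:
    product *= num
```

Let's trace through this code step by step.

Initialize: product = 1
Initialize: seq = [1, 5, 1, 3, 4, 5]
Entering loop: for num in seq:

After execution: product = 300
300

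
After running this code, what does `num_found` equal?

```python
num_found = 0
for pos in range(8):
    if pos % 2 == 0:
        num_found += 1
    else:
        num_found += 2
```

Let's trace through this code step by step.

Initialize: num_found = 0
Entering loop: for pos in range(8):

After execution: num_found = 12
12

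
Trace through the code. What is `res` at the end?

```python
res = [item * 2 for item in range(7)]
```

Let's trace through this code step by step.

Initialize: res = [item * 2 for item in range(7)]

After execution: res = [0, 2, 4, 6, 8, 10, 12]
[0, 2, 4, 6, 8, 10, 12]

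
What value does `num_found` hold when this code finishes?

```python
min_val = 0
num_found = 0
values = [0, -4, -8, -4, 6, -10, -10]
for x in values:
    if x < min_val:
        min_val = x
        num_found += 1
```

Let's trace through this code step by step.

Initialize: min_val = 0
Initialize: num_found = 0
Initialize: values = [0, -4, -8, -4, 6, -10, -10]
Entering loop: for x in values:

After execution: num_found = 3
3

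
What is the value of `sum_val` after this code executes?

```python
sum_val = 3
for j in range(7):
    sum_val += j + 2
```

Let's trace through this code step by step.

Initialize: sum_val = 3
Entering loop: for j in range(7):

After execution: sum_val = 38
38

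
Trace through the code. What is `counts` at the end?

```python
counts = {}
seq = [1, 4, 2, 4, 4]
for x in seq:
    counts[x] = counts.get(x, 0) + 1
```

Let's trace through this code step by step.

Initialize: counts = {}
Initialize: seq = [1, 4, 2, 4, 4]
Entering loop: for x in seq:

After execution: counts = {1: 1, 4: 3, 2: 1}
{1: 1, 4: 3, 2: 1}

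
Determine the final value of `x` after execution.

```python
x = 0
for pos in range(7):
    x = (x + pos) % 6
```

Let's trace through this code step by step.

Initialize: x = 0
Entering loop: for pos in range(7):

After execution: x = 3
3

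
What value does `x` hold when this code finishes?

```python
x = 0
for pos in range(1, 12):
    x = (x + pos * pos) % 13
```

Let's trace through this code step by step.

Initialize: x = 0
Entering loop: for pos in range(1, 12):

After execution: x = 12
12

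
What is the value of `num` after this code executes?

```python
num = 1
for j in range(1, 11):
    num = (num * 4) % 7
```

Let's trace through this code step by step.

Initialize: num = 1
Entering loop: for j in range(1, 11):

After execution: num = 4
4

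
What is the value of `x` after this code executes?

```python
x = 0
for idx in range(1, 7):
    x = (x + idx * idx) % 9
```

Let's trace through this code step by step.

Initialize: x = 0
Entering loop: for idx in range(1, 7):

After execution: x = 1
1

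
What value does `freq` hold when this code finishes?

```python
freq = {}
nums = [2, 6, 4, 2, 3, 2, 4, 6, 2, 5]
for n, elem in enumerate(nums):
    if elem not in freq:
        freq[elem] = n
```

Let's trace through this code step by step.

Initialize: freq = {}
Initialize: nums = [2, 6, 4, 2, 3, 2, 4, 6, 2, 5]
Entering loop: for n, elem in enumerate(nums):

After execution: freq = {2: 0, 6: 1, 4: 2, 3: 4, 5: 9}
{2: 0, 6: 1, 4: 2, 3: 4, 5: 9}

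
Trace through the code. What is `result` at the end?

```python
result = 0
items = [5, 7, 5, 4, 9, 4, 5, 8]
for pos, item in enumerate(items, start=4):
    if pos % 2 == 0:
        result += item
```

Let's trace through this code step by step.

Initialize: result = 0
Initialize: items = [5, 7, 5, 4, 9, 4, 5, 8]
Entering loop: for pos, item in enumerate(items, start=4):

After execution: result = 24
24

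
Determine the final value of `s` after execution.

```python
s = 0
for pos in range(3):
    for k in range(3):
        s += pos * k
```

Let's trace through this code step by step.

Initialize: s = 0
Entering loop: for pos in range(3):

After execution: s = 9
9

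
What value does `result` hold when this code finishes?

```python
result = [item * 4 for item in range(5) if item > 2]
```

Let's trace through this code step by step.

Initialize: result = [item * 4 for item in range(5) if item > 2]

After execution: result = [12, 16]
[12, 16]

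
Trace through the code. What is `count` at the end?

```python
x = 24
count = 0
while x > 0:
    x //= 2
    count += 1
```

Let's trace through this code step by step.

Initialize: x = 24
Initialize: count = 0
Entering loop: while x > 0:

After execution: count = 5
5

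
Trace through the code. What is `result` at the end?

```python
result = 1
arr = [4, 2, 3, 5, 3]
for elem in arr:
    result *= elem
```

Let's trace through this code step by step.

Initialize: result = 1
Initialize: arr = [4, 2, 3, 5, 3]
Entering loop: for elem in arr:

After execution: result = 360
360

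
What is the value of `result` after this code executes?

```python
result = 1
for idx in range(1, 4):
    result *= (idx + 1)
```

Let's trace through this code step by step.

Initialize: result = 1
Entering loop: for idx in range(1, 4):

After execution: result = 24
24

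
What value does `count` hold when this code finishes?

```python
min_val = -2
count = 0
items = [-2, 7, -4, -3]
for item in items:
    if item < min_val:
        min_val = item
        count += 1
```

Let's trace through this code step by step.

Initialize: min_val = -2
Initialize: count = 0
Initialize: items = [-2, 7, -4, -3]
Entering loop: for item in items:

After execution: count = 1
1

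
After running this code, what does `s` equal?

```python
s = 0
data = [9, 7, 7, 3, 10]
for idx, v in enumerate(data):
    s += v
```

Let's trace through this code step by step.

Initialize: s = 0
Initialize: data = [9, 7, 7, 3, 10]
Entering loop: for idx, v in enumerate(data):

After execution: s = 36
36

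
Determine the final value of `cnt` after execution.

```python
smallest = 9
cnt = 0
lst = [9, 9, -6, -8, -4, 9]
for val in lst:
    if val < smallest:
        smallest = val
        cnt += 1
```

Let's trace through this code step by step.

Initialize: smallest = 9
Initialize: cnt = 0
Initialize: lst = [9, 9, -6, -8, -4, 9]
Entering loop: for val in lst:

After execution: cnt = 2
2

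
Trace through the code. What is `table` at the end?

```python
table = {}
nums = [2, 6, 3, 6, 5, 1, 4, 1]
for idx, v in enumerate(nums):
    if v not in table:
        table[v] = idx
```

Let's trace through this code step by step.

Initialize: table = {}
Initialize: nums = [2, 6, 3, 6, 5, 1, 4, 1]
Entering loop: for idx, v in enumerate(nums):

After execution: table = {2: 0, 6: 1, 3: 2, 5: 4, 1: 5, 4: 6}
{2: 0, 6: 1, 3: 2, 5: 4, 1: 5, 4: 6}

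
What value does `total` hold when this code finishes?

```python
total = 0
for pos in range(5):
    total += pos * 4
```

Let's trace through this code step by step.

Initialize: total = 0
Entering loop: for pos in range(5):

After execution: total = 40
40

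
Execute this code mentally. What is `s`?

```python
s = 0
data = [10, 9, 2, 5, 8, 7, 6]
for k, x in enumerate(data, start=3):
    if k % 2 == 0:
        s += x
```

Let's trace through this code step by step.

Initialize: s = 0
Initialize: data = [10, 9, 2, 5, 8, 7, 6]
Entering loop: for k, x in enumerate(data, start=3):

After execution: s = 21
21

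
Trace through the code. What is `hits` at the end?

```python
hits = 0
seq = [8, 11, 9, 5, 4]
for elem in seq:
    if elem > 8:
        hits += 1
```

Let's trace through this code step by step.

Initialize: hits = 0
Initialize: seq = [8, 11, 9, 5, 4]
Entering loop: for elem in seq:

After execution: hits = 2
2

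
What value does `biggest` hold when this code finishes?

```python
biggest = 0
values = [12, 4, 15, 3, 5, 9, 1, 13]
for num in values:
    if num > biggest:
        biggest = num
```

Let's trace through this code step by step.

Initialize: biggest = 0
Initialize: values = [12, 4, 15, 3, 5, 9, 1, 13]
Entering loop: for num in values:

After execution: biggest = 15
15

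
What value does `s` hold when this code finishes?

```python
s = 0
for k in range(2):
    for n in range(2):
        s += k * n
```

Let's trace through this code step by step.

Initialize: s = 0
Entering loop: for k in range(2):

After execution: s = 1
1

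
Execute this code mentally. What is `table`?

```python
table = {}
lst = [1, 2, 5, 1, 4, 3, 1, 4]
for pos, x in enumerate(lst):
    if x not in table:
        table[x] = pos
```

Let's trace through this code step by step.

Initialize: table = {}
Initialize: lst = [1, 2, 5, 1, 4, 3, 1, 4]
Entering loop: for pos, x in enumerate(lst):

After execution: table = {1: 0, 2: 1, 5: 2, 4: 4, 3: 5}
{1: 0, 2: 1, 5: 2, 4: 4, 3: 5}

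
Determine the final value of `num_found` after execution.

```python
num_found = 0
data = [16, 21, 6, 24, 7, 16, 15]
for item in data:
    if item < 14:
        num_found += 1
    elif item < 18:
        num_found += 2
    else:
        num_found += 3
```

Let's trace through this code step by step.

Initialize: num_found = 0
Initialize: data = [16, 21, 6, 24, 7, 16, 15]
Entering loop: for item in data:

After execution: num_found = 14
14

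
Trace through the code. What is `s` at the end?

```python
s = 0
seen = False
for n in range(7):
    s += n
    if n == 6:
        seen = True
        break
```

Let's trace through this code step by step.

Initialize: s = 0
Initialize: seen = False
Entering loop: for n in range(7):

After execution: s = 21
21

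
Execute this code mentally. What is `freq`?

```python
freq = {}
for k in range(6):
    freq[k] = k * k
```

Let's trace through this code step by step.

Initialize: freq = {}
Entering loop: for k in range(6):

After execution: freq = {0: 0, 1: 1, 2: 4, 3: 9, 4: 16, 5: 25}
{0: 0, 1: 1, 2: 4, 3: 9, 4: 16, 5: 25}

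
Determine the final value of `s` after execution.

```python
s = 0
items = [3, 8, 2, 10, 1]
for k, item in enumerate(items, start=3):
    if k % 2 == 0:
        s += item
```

Let's trace through this code step by step.

Initialize: s = 0
Initialize: items = [3, 8, 2, 10, 1]
Entering loop: for k, item in enumerate(items, start=3):

After execution: s = 18
18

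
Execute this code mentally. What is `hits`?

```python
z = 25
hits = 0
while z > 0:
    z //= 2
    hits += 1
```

Let's trace through this code step by step.

Initialize: z = 25
Initialize: hits = 0
Entering loop: while z > 0:

After execution: hits = 5
5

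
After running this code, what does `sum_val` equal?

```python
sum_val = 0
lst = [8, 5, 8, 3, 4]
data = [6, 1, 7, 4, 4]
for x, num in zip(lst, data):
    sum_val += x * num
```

Let's trace through this code step by step.

Initialize: sum_val = 0
Initialize: lst = [8, 5, 8, 3, 4]
Initialize: data = [6, 1, 7, 4, 4]
Entering loop: for x, num in zip(lst, data):

After execution: sum_val = 137
137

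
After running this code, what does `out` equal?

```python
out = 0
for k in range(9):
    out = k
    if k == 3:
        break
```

Let's trace through this code step by step.

Initialize: out = 0
Entering loop: for k in range(9):

After execution: out = 3
3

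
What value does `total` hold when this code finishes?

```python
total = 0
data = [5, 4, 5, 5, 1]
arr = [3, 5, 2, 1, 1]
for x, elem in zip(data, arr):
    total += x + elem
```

Let's trace through this code step by step.

Initialize: total = 0
Initialize: data = [5, 4, 5, 5, 1]
Initialize: arr = [3, 5, 2, 1, 1]
Entering loop: for x, elem in zip(data, arr):

After execution: total = 32
32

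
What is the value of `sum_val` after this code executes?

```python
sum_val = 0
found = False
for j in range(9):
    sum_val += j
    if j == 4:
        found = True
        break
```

Let's trace through this code step by step.

Initialize: sum_val = 0
Initialize: found = False
Entering loop: for j in range(9):

After execution: sum_val = 10
10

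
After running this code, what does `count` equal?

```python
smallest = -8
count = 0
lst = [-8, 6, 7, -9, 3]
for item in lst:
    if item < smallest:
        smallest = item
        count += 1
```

Let's trace through this code step by step.

Initialize: smallest = -8
Initialize: count = 0
Initialize: lst = [-8, 6, 7, -9, 3]
Entering loop: for item in lst:

After execution: count = 1
1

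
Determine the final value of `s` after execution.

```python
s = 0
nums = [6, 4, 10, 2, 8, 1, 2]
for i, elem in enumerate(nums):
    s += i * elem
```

Let's trace through this code step by step.

Initialize: s = 0
Initialize: nums = [6, 4, 10, 2, 8, 1, 2]
Entering loop: for i, elem in enumerate(nums):

After execution: s = 79
79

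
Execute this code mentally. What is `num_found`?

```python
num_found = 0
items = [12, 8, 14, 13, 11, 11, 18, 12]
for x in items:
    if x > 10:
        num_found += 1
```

Let's trace through this code step by step.

Initialize: num_found = 0
Initialize: items = [12, 8, 14, 13, 11, 11, 18, 12]
Entering loop: for x in items:

After execution: num_found = 7
7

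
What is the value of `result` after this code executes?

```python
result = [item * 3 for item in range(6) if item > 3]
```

Let's trace through this code step by step.

Initialize: result = [item * 3 for item in range(6) if item > 3]

After execution: result = [12, 15]
[12, 15]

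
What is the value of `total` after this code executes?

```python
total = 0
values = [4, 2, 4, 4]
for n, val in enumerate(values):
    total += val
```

Let's trace through this code step by step.

Initialize: total = 0
Initialize: values = [4, 2, 4, 4]
Entering loop: for n, val in enumerate(values):

After execution: total = 14
14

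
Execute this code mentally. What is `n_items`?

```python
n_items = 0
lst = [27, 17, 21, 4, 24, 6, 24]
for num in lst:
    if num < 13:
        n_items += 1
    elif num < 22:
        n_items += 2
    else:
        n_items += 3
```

Let's trace through this code step by step.

Initialize: n_items = 0
Initialize: lst = [27, 17, 21, 4, 24, 6, 24]
Entering loop: for num in lst:

After execution: n_items = 15
15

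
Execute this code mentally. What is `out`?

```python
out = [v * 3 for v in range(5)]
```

Let's trace through this code step by step.

Initialize: out = [v * 3 for v in range(5)]

After execution: out = [0, 3, 6, 9, 12]
[0, 3, 6, 9, 12]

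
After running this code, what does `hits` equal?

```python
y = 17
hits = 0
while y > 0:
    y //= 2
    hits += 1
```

Let's trace through this code step by step.

Initialize: y = 17
Initialize: hits = 0
Entering loop: while y > 0:

After execution: hits = 5
5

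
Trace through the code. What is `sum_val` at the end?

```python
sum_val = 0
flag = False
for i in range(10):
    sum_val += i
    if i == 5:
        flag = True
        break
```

Let's trace through this code step by step.

Initialize: sum_val = 0
Initialize: flag = False
Entering loop: for i in range(10):

After execution: sum_val = 15
15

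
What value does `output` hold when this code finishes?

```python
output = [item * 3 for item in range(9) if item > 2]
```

Let's trace through this code step by step.

Initialize: output = [item * 3 for item in range(9) if item > 2]

After execution: output = [9, 12, 15, 18, 21, 24]
[9, 12, 15, 18, 21, 24]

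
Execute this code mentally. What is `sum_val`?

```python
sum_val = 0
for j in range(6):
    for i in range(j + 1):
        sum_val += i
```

Let's trace through this code step by step.

Initialize: sum_val = 0
Entering loop: for j in range(6):

After execution: sum_val = 35
35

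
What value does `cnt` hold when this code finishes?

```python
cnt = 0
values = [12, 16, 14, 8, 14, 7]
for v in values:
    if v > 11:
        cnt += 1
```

Let's trace through this code step by step.

Initialize: cnt = 0
Initialize: values = [12, 16, 14, 8, 14, 7]
Entering loop: for v in values:

After execution: cnt = 4
4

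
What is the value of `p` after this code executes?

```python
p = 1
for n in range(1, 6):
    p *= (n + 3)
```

Let's trace through this code step by step.

Initialize: p = 1
Entering loop: for n in range(1, 6):

After execution: p = 6720
6720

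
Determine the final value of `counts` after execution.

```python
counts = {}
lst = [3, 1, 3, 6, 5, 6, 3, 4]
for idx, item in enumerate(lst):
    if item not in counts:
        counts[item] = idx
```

Let's trace through this code step by step.

Initialize: counts = {}
Initialize: lst = [3, 1, 3, 6, 5, 6, 3, 4]
Entering loop: for idx, item in enumerate(lst):

After execution: counts = {3: 0, 1: 1, 6: 3, 5: 4, 4: 7}
{3: 0, 1: 1, 6: 3, 5: 4, 4: 7}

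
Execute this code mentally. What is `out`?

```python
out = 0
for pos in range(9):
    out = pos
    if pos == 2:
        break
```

Let's trace through this code step by step.

Initialize: out = 0
Entering loop: for pos in range(9):

After execution: out = 2
2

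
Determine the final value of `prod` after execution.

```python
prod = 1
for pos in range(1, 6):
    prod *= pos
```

Let's trace through this code step by step.

Initialize: prod = 1
Entering loop: for pos in range(1, 6):

After execution: prod = 120
120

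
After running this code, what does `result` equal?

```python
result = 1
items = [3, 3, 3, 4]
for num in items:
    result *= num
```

Let's trace through this code step by step.

Initialize: result = 1
Initialize: items = [3, 3, 3, 4]
Entering loop: for num in items:

After execution: result = 108
108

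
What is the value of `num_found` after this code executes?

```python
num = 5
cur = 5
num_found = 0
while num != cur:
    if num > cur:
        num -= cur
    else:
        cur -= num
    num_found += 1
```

Let's trace through this code step by step.

Initialize: num = 5
Initialize: cur = 5
Initialize: num_found = 0
Entering loop: while num != cur:

After execution: num_found = 0
0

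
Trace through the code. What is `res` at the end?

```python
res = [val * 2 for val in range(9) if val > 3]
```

Let's trace through this code step by step.

Initialize: res = [val * 2 for val in range(9) if val > 3]

After execution: res = [8, 10, 12, 14, 16]
[8, 10, 12, 14, 16]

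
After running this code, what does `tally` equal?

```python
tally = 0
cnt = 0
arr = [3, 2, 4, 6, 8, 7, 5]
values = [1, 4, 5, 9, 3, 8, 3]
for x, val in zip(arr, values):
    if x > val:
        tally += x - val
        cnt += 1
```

Let's trace through this code step by step.

Initialize: tally = 0
Initialize: cnt = 0
Initialize: arr = [3, 2, 4, 6, 8, 7, 5]
Initialize: values = [1, 4, 5, 9, 3, 8, 3]
Entering loop: for x, val in zip(arr, values):

After execution: tally = 9
9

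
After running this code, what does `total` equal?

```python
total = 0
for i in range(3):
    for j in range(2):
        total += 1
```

Let's trace through this code step by step.

Initialize: total = 0
Entering loop: for i in range(3):

After execution: total = 6
6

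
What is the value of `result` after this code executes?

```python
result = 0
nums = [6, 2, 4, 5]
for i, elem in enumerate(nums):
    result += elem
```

Let's trace through this code step by step.

Initialize: result = 0
Initialize: nums = [6, 2, 4, 5]
Entering loop: for i, elem in enumerate(nums):

After execution: result = 17
17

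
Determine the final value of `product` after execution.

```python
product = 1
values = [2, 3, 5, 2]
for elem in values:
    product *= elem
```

Let's trace through this code step by step.

Initialize: product = 1
Initialize: values = [2, 3, 5, 2]
Entering loop: for elem in values:

After execution: product = 60
60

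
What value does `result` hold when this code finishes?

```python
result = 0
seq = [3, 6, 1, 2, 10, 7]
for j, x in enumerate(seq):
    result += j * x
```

Let's trace through this code step by step.

Initialize: result = 0
Initialize: seq = [3, 6, 1, 2, 10, 7]
Entering loop: for j, x in enumerate(seq):

After execution: result = 89
89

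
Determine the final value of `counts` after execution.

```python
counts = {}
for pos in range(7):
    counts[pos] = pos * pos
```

Let's trace through this code step by step.

Initialize: counts = {}
Entering loop: for pos in range(7):

After execution: counts = {0: 0, 1: 1, 2: 4, 3: 9, 4: 16, 5: 25, 6: 36}
{0: 0, 1: 1, 2: 4, 3: 9, 4: 16, 5: 25, 6: 36}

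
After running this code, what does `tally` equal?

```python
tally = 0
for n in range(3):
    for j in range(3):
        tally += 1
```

Let's trace through this code step by step.

Initialize: tally = 0
Entering loop: for n in range(3):

After execution: tally = 9
9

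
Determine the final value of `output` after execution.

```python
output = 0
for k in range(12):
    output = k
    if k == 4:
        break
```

Let's trace through this code step by step.

Initialize: output = 0
Entering loop: for k in range(12):

After execution: output = 4
4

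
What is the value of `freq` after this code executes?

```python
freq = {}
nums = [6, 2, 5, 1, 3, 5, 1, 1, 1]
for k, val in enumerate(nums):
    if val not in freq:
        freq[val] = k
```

Let's trace through this code step by step.

Initialize: freq = {}
Initialize: nums = [6, 2, 5, 1, 3, 5, 1, 1, 1]
Entering loop: for k, val in enumerate(nums):

After execution: freq = {6: 0, 2: 1, 5: 2, 1: 3, 3: 4}
{6: 0, 2: 1, 5: 2, 1: 3, 3: 4}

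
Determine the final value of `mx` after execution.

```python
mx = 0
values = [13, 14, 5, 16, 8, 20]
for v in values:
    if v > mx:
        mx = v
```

Let's trace through this code step by step.

Initialize: mx = 0
Initialize: values = [13, 14, 5, 16, 8, 20]
Entering loop: for v in values:

After execution: mx = 20
20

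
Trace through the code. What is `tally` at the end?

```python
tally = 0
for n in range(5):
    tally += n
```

Let's trace through this code step by step.

Initialize: tally = 0
Entering loop: for n in range(5):

After execution: tally = 10
10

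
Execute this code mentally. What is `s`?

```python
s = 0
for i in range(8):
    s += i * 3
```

Let's trace through this code step by step.

Initialize: s = 0
Entering loop: for i in range(8):

After execution: s = 84
84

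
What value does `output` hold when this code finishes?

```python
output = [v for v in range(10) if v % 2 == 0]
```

Let's trace through this code step by step.

Initialize: output = [v for v in range(10) if v % 2 == 0]

After execution: output = [0, 2, 4, 6, 8]
[0, 2, 4, 6, 8]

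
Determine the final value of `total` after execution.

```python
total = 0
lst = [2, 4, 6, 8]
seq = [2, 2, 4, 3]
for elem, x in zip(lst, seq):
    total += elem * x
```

Let's trace through this code step by step.

Initialize: total = 0
Initialize: lst = [2, 4, 6, 8]
Initialize: seq = [2, 2, 4, 3]
Entering loop: for elem, x in zip(lst, seq):

After execution: total = 60
60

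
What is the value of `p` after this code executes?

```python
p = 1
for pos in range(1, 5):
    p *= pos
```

Let's trace through this code step by step.

Initialize: p = 1
Entering loop: for pos in range(1, 5):

After execution: p = 24
24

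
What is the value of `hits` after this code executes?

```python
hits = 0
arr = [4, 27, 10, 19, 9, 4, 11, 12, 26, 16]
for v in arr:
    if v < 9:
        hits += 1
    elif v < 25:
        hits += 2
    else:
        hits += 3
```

Let's trace through this code step by step.

Initialize: hits = 0
Initialize: arr = [4, 27, 10, 19, 9, 4, 11, 12, 26, 16]
Entering loop: for v in arr:

After execution: hits = 20
20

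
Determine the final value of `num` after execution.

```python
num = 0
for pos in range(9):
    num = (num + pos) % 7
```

Let's trace through this code step by step.

Initialize: num = 0
Entering loop: for pos in range(9):

After execution: num = 1
1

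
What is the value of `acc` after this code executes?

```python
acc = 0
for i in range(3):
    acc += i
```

Let's trace through this code step by step.

Initialize: acc = 0
Entering loop: for i in range(3):

After execution: acc = 3
3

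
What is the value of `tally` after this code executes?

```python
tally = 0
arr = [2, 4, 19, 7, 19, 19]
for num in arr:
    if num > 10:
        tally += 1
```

Let's trace through this code step by step.

Initialize: tally = 0
Initialize: arr = [2, 4, 19, 7, 19, 19]
Entering loop: for num in arr:

After execution: tally = 3
3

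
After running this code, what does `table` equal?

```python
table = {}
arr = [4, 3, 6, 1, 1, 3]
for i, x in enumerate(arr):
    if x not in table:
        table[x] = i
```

Let's trace through this code step by step.

Initialize: table = {}
Initialize: arr = [4, 3, 6, 1, 1, 3]
Entering loop: for i, x in enumerate(arr):

After execution: table = {4: 0, 3: 1, 6: 2, 1: 3}
{4: 0, 3: 1, 6: 2, 1: 3}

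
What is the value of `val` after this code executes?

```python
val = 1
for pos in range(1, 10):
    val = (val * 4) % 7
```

Let's trace through this code step by step.

Initialize: val = 1
Entering loop: for pos in range(1, 10):

After execution: val = 1
1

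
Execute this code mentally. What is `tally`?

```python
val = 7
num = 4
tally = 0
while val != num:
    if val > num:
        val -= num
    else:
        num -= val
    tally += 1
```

Let's trace through this code step by step.

Initialize: val = 7
Initialize: num = 4
Initialize: tally = 0
Entering loop: while val != num:

After execution: tally = 4
4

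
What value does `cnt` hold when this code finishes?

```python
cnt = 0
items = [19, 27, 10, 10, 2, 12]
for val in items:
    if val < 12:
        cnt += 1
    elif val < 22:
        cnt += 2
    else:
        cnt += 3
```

Let's trace through this code step by step.

Initialize: cnt = 0
Initialize: items = [19, 27, 10, 10, 2, 12]
Entering loop: for val in items:

After execution: cnt = 10
10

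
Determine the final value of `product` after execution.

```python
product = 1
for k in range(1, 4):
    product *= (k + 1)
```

Let's trace through this code step by step.

Initialize: product = 1
Entering loop: for k in range(1, 4):

After execution: product = 24
24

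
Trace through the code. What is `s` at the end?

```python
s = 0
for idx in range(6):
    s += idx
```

Let's trace through this code step by step.

Initialize: s = 0
Entering loop: for idx in range(6):

After execution: s = 15
15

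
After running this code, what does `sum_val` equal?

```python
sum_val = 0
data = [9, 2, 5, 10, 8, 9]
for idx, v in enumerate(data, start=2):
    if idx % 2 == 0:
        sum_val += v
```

Let's trace through this code step by step.

Initialize: sum_val = 0
Initialize: data = [9, 2, 5, 10, 8, 9]
Entering loop: for idx, v in enumerate(data, start=2):

After execution: sum_val = 22
22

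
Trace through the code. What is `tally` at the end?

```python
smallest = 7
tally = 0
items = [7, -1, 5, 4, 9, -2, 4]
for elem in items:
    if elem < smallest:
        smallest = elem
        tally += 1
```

Let's trace through this code step by step.

Initialize: smallest = 7
Initialize: tally = 0
Initialize: items = [7, -1, 5, 4, 9, -2, 4]
Entering loop: for elem in items:

After execution: tally = 2
2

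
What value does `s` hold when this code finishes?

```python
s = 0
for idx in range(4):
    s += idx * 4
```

Let's trace through this code step by step.

Initialize: s = 0
Entering loop: for idx in range(4):

After execution: s = 24
24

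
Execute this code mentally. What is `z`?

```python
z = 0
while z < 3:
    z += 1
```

Let's trace through this code step by step.

Initialize: z = 0
Entering loop: while z < 3:

After execution: z = 3
3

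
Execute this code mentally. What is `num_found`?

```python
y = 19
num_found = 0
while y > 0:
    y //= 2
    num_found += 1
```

Let's trace through this code step by step.

Initialize: y = 19
Initialize: num_found = 0
Entering loop: while y > 0:

After execution: num_found = 5
5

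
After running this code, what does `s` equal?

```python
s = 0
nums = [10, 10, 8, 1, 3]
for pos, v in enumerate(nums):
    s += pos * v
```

Let's trace through this code step by step.

Initialize: s = 0
Initialize: nums = [10, 10, 8, 1, 3]
Entering loop: for pos, v in enumerate(nums):

After execution: s = 41
41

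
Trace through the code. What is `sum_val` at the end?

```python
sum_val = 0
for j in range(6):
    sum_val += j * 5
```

Let's trace through this code step by step.

Initialize: sum_val = 0
Entering loop: for j in range(6):

After execution: sum_val = 75
75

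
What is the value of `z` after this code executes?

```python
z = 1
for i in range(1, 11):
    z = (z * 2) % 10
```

Let's trace through this code step by step.

Initialize: z = 1
Entering loop: for i in range(1, 11):

After execution: z = 4
4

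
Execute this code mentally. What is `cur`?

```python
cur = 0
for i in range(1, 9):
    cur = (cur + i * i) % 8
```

Let's trace through this code step by step.

Initialize: cur = 0
Entering loop: for i in range(1, 9):

After execution: cur = 4
4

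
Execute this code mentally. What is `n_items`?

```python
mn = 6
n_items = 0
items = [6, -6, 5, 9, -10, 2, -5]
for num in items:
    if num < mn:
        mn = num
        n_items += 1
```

Let's trace through this code step by step.

Initialize: mn = 6
Initialize: n_items = 0
Initialize: items = [6, -6, 5, 9, -10, 2, -5]
Entering loop: for num in items:

After execution: n_items = 2
2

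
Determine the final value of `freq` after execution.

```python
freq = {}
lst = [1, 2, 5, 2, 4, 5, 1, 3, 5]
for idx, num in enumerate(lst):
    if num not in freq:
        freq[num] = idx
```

Let's trace through this code step by step.

Initialize: freq = {}
Initialize: lst = [1, 2, 5, 2, 4, 5, 1, 3, 5]
Entering loop: for idx, num in enumerate(lst):

After execution: freq = {1: 0, 2: 1, 5: 2, 4: 4, 3: 7}
{1: 0, 2: 1, 5: 2, 4: 4, 3: 7}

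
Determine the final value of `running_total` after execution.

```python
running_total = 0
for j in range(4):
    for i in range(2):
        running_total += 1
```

Let's trace through this code step by step.

Initialize: running_total = 0
Entering loop: for j in range(4):

After execution: running_total = 8
8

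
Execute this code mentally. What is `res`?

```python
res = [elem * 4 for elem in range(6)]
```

Let's trace through this code step by step.

Initialize: res = [elem * 4 for elem in range(6)]

After execution: res = [0, 4, 8, 12, 16, 20]
[0, 4, 8, 12, 16, 20]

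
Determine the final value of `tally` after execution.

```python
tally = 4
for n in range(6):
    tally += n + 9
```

Let's trace through this code step by step.

Initialize: tally = 4
Entering loop: for n in range(6):

After execution: tally = 73
73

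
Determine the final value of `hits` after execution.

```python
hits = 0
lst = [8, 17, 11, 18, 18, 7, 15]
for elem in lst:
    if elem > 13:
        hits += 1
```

Let's trace through this code step by step.

Initialize: hits = 0
Initialize: lst = [8, 17, 11, 18, 18, 7, 15]
Entering loop: for elem in lst:

After execution: hits = 4
4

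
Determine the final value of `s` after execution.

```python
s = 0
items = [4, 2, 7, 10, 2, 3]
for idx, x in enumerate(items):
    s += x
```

Let's trace through this code step by step.

Initialize: s = 0
Initialize: items = [4, 2, 7, 10, 2, 3]
Entering loop: for idx, x in enumerate(items):

After execution: s = 28
28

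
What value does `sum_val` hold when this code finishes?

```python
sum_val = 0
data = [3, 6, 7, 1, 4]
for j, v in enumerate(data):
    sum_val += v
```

Let's trace through this code step by step.

Initialize: sum_val = 0
Initialize: data = [3, 6, 7, 1, 4]
Entering loop: for j, v in enumerate(data):

After execution: sum_val = 21
21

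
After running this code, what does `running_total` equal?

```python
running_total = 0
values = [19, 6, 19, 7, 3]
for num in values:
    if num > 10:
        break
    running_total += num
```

Let's trace through this code step by step.

Initialize: running_total = 0
Initialize: values = [19, 6, 19, 7, 3]
Entering loop: for num in values:

After execution: running_total = 0
0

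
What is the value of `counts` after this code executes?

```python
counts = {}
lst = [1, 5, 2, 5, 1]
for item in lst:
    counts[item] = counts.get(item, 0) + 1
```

Let's trace through this code step by step.

Initialize: counts = {}
Initialize: lst = [1, 5, 2, 5, 1]
Entering loop: for item in lst:

After execution: counts = {1: 2, 5: 2, 2: 1}
{1: 2, 5: 2, 2: 1}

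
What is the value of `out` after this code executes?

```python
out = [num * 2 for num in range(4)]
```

Let's trace through this code step by step.

Initialize: out = [num * 2 for num in range(4)]

After execution: out = [0, 2, 4, 6]
[0, 2, 4, 6]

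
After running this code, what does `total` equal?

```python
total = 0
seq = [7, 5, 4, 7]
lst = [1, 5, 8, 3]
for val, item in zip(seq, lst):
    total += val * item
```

Let's trace through this code step by step.

Initialize: total = 0
Initialize: seq = [7, 5, 4, 7]
Initialize: lst = [1, 5, 8, 3]
Entering loop: for val, item in zip(seq, lst):

After execution: total = 85
85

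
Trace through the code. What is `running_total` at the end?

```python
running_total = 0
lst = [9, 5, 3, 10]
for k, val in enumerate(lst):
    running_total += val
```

Let's trace through this code step by step.

Initialize: running_total = 0
Initialize: lst = [9, 5, 3, 10]
Entering loop: for k, val in enumerate(lst):

After execution: running_total = 27
27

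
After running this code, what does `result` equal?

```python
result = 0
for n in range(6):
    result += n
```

Let's trace through this code step by step.

Initialize: result = 0
Entering loop: for n in range(6):

After execution: result = 15
15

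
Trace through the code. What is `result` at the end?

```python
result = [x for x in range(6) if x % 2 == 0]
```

Let's trace through this code step by step.

Initialize: result = [x for x in range(6) if x % 2 == 0]

After execution: result = [0, 2, 4]
[0, 2, 4]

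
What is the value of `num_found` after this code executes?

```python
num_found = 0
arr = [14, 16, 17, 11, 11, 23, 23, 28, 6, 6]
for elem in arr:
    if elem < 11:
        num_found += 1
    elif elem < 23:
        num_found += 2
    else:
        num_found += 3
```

Let's trace through this code step by step.

Initialize: num_found = 0
Initialize: arr = [14, 16, 17, 11, 11, 23, 23, 28, 6, 6]
Entering loop: for elem in arr:

After execution: num_found = 21
21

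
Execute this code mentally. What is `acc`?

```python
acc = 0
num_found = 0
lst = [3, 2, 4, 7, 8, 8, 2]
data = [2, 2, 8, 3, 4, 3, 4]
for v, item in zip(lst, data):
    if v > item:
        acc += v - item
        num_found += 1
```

Let's trace through this code step by step.

Initialize: acc = 0
Initialize: num_found = 0
Initialize: lst = [3, 2, 4, 7, 8, 8, 2]
Initialize: data = [2, 2, 8, 3, 4, 3, 4]
Entering loop: for v, item in zip(lst, data):

After execution: acc = 14
14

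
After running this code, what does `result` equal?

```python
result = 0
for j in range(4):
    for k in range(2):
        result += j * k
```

Let's trace through this code step by step.

Initialize: result = 0
Entering loop: for j in range(4):

After execution: result = 6
6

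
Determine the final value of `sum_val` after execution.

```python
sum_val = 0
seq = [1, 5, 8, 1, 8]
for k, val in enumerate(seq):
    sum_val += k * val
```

Let's trace through this code step by step.

Initialize: sum_val = 0
Initialize: seq = [1, 5, 8, 1, 8]
Entering loop: for k, val in enumerate(seq):

After execution: sum_val = 56
56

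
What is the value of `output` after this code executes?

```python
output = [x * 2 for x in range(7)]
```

Let's trace through this code step by step.

Initialize: output = [x * 2 for x in range(7)]

After execution: output = [0, 2, 4, 6, 8, 10, 12]
[0, 2, 4, 6, 8, 10, 12]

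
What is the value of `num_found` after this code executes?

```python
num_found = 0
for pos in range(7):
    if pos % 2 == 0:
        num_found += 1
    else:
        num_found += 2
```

Let's trace through this code step by step.

Initialize: num_found = 0
Entering loop: for pos in range(7):

After execution: num_found = 10
10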